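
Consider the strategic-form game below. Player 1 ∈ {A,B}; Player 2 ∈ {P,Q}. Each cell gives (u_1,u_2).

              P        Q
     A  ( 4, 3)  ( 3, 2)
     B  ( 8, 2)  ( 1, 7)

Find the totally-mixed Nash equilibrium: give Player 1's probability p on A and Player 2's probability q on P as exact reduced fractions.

p=5/6, q=1/3

P1 indiff ⇒ q·4+(1-q)·3 = q·8+(1-q)·1 ⇒ q(-4) = (1-q)(-2) ⇒ q = 1/3
P2 indiff ⇒ p·3+(1-p)·2 = p·2+(1-p)·7 ⇒ p(1) = (1-p)(5) ⇒ p = 5/6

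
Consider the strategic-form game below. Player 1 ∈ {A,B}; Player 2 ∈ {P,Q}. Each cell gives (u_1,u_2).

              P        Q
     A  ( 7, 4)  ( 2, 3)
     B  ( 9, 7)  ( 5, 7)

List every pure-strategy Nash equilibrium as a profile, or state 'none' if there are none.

(A,P): not NE [P1→B gives 9>7]
(A,Q): not NE [P1→B gives 5>2; P2→P gives 4>3]
(B,P): NE
(B,Q): NE

Nash profiles: (B,P), (B,Q)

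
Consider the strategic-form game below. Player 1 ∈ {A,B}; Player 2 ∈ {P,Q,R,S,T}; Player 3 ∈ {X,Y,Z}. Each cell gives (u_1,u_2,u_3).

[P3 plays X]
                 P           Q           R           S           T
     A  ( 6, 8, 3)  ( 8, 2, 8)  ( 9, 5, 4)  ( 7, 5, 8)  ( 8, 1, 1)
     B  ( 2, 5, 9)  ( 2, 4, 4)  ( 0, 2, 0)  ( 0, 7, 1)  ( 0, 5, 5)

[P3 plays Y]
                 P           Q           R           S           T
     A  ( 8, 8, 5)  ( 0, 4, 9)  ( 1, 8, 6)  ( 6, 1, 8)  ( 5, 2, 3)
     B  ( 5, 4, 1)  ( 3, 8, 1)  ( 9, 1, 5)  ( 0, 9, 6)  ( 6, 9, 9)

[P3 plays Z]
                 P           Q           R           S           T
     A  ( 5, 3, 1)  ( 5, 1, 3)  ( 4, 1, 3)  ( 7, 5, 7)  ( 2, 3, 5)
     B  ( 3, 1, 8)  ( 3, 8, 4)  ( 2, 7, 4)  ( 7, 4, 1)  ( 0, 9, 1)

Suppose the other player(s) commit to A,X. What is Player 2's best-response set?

BR_2 = {P}

u_2(P vs A,X) = 8
u_2(Q vs A,X) = 2
u_2(R vs A,X) = 5
u_2(S vs A,X) = 5
u_2(T vs A,X) = 1
max payoff 8 at {P}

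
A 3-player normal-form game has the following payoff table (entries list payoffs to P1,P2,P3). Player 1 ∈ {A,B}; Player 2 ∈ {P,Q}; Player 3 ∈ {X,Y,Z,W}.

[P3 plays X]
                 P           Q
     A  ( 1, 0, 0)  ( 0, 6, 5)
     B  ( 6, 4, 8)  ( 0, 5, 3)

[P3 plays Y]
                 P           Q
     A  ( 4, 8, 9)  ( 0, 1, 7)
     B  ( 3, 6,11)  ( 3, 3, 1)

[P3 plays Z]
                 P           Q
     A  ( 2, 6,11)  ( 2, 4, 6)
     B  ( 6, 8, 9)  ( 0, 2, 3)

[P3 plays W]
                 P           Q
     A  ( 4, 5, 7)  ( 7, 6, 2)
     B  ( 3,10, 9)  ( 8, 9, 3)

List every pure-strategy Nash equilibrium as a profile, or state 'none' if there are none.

(A,P,X): not NE [P1→B gives 6>1; P2→Q gives 6>0; P3→Z gives 11>0]
(A,P,Y): not NE [P3→Z gives 11>9]
(A,P,Z): not NE [P1→B gives 6>2]
(A,P,W): not NE [P2→Q gives 6>5; P3→Z gives 11>7]
(A,Q,X): not NE [P3→Y gives 7>5]
(A,Q,Y): not NE [P1→B gives 3>0; P2→P gives 8>1]
(A,Q,Z): not NE [P2→P gives 6>4; P3→Y gives 7>6]
(A,Q,W): not NE [P1→B gives 8>7; P3→Y gives 7>2]
(B,P,X): not NE [P2→Q gives 5>4; P3→Y gives 11>8]
(B,P,Y): not NE [P1→A gives 4>3]
(B,P,Z): not NE [P3→Y gives 11>9]
(B,P,W): not NE [P1→A gives 4>3; P3→Y gives 11>9]
(B,Q,X): NE
(B,Q,Y): not NE [P2→P gives 6>3; P3→W gives 3>1]
(B,Q,Z): not NE [P1→A gives 2>0; P2→P gives 8>2]
(B,Q,W): not NE [P2→P gives 10>9]

NE set: (B,Q,X)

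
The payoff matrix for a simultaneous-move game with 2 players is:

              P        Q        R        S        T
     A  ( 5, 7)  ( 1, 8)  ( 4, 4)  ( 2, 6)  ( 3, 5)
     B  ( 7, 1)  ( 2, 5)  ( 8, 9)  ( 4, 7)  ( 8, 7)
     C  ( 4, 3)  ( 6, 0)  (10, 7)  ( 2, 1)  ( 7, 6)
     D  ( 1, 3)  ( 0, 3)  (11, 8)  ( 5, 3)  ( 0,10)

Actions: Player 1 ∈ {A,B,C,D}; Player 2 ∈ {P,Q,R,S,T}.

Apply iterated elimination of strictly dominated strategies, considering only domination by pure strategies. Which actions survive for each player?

IESDS → P1:{B,C,D} P2:{R,T}

P1 drop A (B beats it: P:7>5 Q:2>1 R:8>4 S:4>2 T:8>3)
P2 drop P (R beats it: B:9>1 C:7>3 D:8>3)
P2 drop Q (R beats it: B:9>5 C:7>0 D:8>3)
P2 drop S (R beats it: B:9>7 C:7>1 D:8>3)
P1→{B,C,D} P2→{R,T}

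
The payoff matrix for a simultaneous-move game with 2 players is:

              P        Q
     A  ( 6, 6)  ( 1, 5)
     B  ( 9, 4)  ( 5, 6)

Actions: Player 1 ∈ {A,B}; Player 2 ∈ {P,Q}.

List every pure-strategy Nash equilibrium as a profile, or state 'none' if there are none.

(A,P): not NE [P1→B gives 9>6]
(A,Q): not NE [P1→B gives 5>1; P2→P gives 6>5]
(B,P): not NE [P2→Q gives 6>4]
(B,Q): NE

PSNE = {(B,Q)}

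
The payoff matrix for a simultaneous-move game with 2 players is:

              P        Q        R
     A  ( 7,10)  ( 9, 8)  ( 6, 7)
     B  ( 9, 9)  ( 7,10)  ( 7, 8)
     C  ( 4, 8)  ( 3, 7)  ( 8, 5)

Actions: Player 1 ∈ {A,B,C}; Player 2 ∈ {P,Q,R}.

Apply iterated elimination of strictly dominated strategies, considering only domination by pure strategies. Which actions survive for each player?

P2 drop R (P beats it: A:10>7 B:9>8 C:8>5)
P1 drop C (A beats it: P:7>4 Q:9>3)
P1→{A,B} P2→{P,Q}

Remaining: P1:{A,B} P2:{P,Q}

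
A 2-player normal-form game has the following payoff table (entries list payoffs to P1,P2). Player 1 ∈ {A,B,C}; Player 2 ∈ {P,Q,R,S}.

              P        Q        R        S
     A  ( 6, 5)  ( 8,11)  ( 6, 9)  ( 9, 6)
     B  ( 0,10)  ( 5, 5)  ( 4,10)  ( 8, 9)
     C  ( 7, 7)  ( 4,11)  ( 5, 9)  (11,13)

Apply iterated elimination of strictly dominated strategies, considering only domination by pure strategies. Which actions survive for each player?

IESDS → P1:{A,C} P2:{Q,S}

P1 drop B (A beats it: P:6>0 Q:8>5 R:6>4 S:9>8)
P2 drop P (Q beats it: A:11>5 C:11>7)
P2 drop R (Q beats it: A:11>9 C:11>9)
P1→{A,C} P2→{Q,S}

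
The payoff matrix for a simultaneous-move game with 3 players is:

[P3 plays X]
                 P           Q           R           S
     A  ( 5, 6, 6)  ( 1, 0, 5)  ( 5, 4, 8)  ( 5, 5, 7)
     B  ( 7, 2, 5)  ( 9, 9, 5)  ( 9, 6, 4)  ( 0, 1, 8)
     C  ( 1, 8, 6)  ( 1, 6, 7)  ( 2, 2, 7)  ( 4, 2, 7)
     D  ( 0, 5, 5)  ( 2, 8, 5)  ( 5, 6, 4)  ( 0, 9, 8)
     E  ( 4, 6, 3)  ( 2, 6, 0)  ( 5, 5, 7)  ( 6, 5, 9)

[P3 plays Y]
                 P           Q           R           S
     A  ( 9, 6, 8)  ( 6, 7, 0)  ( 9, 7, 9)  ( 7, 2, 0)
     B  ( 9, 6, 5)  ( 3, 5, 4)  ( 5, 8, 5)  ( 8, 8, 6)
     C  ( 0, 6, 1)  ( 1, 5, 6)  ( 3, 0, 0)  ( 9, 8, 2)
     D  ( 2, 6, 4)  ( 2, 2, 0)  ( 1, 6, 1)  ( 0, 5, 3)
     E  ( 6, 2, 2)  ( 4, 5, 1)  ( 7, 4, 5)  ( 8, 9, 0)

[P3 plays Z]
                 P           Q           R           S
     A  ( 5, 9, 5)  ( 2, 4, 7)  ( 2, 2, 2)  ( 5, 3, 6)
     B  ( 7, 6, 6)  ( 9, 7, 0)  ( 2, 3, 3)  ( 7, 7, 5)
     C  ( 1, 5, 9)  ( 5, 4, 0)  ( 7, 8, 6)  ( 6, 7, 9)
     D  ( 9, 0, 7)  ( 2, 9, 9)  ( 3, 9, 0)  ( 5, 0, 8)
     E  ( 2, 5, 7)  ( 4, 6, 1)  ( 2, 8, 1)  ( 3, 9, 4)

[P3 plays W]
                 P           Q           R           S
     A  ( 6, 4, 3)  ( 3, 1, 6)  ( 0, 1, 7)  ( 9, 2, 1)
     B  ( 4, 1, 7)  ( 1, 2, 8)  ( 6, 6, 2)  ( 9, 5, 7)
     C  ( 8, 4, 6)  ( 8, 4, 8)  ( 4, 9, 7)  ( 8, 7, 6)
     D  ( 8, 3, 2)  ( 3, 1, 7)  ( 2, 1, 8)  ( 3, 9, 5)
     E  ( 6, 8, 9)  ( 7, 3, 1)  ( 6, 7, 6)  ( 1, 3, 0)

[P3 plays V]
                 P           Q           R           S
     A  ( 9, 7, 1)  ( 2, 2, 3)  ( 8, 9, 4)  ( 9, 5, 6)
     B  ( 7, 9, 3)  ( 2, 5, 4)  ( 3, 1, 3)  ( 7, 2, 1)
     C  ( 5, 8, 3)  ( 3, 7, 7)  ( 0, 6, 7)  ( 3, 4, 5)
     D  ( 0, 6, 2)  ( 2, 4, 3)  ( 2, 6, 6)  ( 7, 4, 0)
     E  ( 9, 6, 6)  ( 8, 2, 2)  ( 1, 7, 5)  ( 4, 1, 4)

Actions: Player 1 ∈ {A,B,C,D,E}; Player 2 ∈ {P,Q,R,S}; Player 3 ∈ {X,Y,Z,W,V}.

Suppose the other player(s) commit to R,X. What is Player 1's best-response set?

P1 best: {B}

u_1(A vs R,X) = 5
u_1(B vs R,X) = 9
u_1(C vs R,X) = 2
u_1(D vs R,X) = 5
u_1(E vs R,X) = 5
max payoff 9 at {B}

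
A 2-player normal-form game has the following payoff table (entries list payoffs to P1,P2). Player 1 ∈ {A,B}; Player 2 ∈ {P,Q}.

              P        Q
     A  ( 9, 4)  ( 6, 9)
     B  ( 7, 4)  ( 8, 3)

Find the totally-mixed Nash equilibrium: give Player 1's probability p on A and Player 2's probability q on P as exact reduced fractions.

P1 indiff ⇒ q·9+(1-q)·6 = q·7+(1-q)·8 ⇒ q(2) = (1-q)(2) ⇒ q = 1/2
P2 indiff ⇒ p·4+(1-p)·4 = p·9+(1-p)·3 ⇒ p(-5) = (1-p)(-1) ⇒ p = 1/6

P1 mixes 1/6 on A; P2 mixes 1/2 on P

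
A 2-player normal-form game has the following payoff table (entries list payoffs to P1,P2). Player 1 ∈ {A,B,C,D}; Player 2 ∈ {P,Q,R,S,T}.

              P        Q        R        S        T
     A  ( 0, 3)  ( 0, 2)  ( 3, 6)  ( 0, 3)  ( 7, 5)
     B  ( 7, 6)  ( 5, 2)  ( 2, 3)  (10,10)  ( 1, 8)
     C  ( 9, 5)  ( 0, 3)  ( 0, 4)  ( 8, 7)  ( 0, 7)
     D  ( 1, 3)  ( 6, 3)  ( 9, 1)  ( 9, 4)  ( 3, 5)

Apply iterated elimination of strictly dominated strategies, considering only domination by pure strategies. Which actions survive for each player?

P2 drop P (T beats it: A:5>3 B:8>6 C:7>5 D:5>3)
P1 drop C (B beats it: Q:5>0 R:2>0 S:10>8 T:1>0)
P2 drop Q (S beats it: A:3>2 B:10>2 D:4>3)
P1→{A,B,D} P2→{R,S,T}

Survivors P1:{A,B,D} P2:{R,S,T}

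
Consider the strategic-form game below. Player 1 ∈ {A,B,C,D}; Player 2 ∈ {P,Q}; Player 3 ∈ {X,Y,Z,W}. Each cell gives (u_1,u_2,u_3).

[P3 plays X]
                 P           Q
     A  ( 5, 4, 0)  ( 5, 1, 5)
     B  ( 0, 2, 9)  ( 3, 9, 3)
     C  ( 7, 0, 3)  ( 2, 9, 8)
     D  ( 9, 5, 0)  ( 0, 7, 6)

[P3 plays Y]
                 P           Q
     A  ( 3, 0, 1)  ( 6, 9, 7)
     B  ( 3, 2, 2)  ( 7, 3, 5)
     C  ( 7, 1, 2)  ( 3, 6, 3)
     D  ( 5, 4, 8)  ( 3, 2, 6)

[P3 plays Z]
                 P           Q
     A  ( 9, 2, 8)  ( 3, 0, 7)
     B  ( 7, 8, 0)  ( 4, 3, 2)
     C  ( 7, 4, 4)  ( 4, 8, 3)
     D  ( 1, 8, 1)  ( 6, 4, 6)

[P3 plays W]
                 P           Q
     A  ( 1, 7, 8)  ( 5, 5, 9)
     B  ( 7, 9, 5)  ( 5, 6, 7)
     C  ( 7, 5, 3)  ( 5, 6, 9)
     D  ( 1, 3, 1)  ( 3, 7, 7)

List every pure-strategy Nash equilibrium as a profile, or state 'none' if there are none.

NE set: (A,P,Z), (C,Q,W)

(A,P,X): not NE [P1→D gives 9>5; P3→W gives 8>0]
(A,P,Y): not NE [P1→C gives 7>3; P2→Q gives 9>0; P3→W gives 8>1]
(A,P,Z): NE
(A,P,W): not NE [P1→C gives 7>1]
(A,Q,X): not NE [P2→P gives 4>1; P3→W gives 9>5]
(A,Q,Y): not NE [P1→B gives 7>6; P3→W gives 9>7]
(A,Q,Z): not NE [P1→D gives 6>3; P2→P gives 2>0; P3→W gives 9>7]
(A,Q,W): not NE [P2→P gives 7>5]
(B,P,X): not NE [P1→D gives 9>0; P2→Q gives 9>2]
(B,P,Y): not NE [P1→C gives 7>3; P2→Q gives 3>2; P3→X gives 9>2]
(B,P,Z): not NE [P1→A gives 9>7; P3→X gives 9>0]
(B,P,W): not NE [P3→X gives 9>5]
(B,Q,X): not NE [P1→A gives 5>3; P3→W gives 7>3]
(B,Q,Y): not NE [P3→W gives 7>5]
(B,Q,Z): not NE [P1→D gives 6>4; P2→P gives 8>3; P3→W gives 7>2]
(B,Q,W): not NE [P2→P gives 9>6]
(C,P,X): not NE [P1→D gives 9>7; P2→Q gives 9>0; P3→Z gives 4>3]
(C,P,Y): not NE [P2→Q gives 6>1; P3→Z gives 4>2]
(C,P,Z): not NE [P1→A gives 9>7; P2→Q gives 8>4]
(C,P,W): not NE [P2→Q gives 6>5; P3→Z gives 4>3]
(C,Q,X): not NE [P1→A gives 5>2; P3→W gives 9>8]
(C,Q,Y): not NE [P1→B gives 7>3; P3→W gives 9>3]
(C,Q,Z): not NE [P1→D gives 6>4; P3→W gives 9>3]
(C,Q,W): NE
(D,P,X): not NE [P2→Q gives 7>5; P3→Y gives 8>0]
(D,P,Y): not NE [P1→C gives 7>5]
(D,P,Z): not NE [P1→A gives 9>1; P3→Y gives 8>1]
(D,P,W): not NE [P1→C gives 7>1; P2→Q gives 7>3; P3→Y gives 8>1]
(D,Q,X): not NE [P1→A gives 5>0; P3→W gives 7>6]
(D,Q,Y): not NE [P1→B gives 7>3; P2→P gives 4>2; P3→W gives 7>6]
(D,Q,Z): not NE [P2→P gives 8>4; P3→W gives 7>6]
(D,Q,W): not NE [P1→C gives 5>3]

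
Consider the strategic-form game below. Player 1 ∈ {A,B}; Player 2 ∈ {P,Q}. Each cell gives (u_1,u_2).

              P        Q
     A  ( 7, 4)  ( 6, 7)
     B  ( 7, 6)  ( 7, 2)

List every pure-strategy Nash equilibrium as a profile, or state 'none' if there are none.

(A,P): not NE [P2→Q gives 7>4]
(A,Q): not NE [P1→B gives 7>6]
(B,P): NE
(B,Q): not NE [P2→P gives 6>2]

NE set: (B,P)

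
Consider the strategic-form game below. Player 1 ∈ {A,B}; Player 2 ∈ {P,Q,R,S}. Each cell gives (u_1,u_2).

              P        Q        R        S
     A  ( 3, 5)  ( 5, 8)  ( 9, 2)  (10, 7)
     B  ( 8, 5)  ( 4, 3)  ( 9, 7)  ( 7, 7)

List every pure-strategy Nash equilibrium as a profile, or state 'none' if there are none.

(A,P): not NE [P1→B gives 8>3; P2→Q gives 8>5]
(A,Q): NE
(A,R): not NE [P2→Q gives 8>2]
(A,S): not NE [P2→Q gives 8>7]
(B,P): not NE [P2→S gives 7>5]
(B,Q): not NE [P1→A gives 5>4; P2→S gives 7>3]
(B,R): NE
(B,S): not NE [P1→A gives 10>7]

NE set: (A,Q), (B,R)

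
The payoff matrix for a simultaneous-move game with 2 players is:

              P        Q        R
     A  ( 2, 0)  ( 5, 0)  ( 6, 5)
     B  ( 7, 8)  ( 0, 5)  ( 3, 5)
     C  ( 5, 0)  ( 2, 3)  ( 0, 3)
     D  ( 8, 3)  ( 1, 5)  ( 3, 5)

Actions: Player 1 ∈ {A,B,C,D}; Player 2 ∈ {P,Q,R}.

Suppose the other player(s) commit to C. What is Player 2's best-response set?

u_2(P vs C) = 0
u_2(Q vs C) = 3
u_2(R vs C) = 3
max payoff 3 at {Q,R}

argmax u_2 = {Q,R}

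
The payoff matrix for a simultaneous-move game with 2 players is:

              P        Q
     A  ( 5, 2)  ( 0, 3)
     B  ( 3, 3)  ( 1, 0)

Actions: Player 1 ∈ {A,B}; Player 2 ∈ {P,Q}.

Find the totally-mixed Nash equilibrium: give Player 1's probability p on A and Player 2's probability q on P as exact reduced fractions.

(p,q) = (3/4, 1/3)

P1 indiff ⇒ q·5+(1-q)·0 = q·3+(1-q)·1 ⇒ q(2) = (1-q)(1) ⇒ q = 1/3
P2 indiff ⇒ p·2+(1-p)·3 = p·3+(1-p)·0 ⇒ p(-1) = (1-p)(-3) ⇒ p = 3/4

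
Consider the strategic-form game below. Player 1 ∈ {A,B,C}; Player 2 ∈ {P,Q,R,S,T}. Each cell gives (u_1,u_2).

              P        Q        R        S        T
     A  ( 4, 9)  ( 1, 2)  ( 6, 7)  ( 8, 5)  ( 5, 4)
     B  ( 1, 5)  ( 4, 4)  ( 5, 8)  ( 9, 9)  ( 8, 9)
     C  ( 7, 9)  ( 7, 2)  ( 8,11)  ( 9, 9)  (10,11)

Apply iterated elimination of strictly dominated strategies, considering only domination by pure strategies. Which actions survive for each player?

P1 drop A (C beats it: P:7>4 Q:7>1 R:8>6 S:9>8 T:10>5)
P2 drop P (R beats it: B:8>5 C:11>9)
P2 drop Q (R beats it: B:8>4 C:11>2)
P1→{B,C} P2→{R,S,T}

IESDS → P1:{B,C} P2:{R,S,T}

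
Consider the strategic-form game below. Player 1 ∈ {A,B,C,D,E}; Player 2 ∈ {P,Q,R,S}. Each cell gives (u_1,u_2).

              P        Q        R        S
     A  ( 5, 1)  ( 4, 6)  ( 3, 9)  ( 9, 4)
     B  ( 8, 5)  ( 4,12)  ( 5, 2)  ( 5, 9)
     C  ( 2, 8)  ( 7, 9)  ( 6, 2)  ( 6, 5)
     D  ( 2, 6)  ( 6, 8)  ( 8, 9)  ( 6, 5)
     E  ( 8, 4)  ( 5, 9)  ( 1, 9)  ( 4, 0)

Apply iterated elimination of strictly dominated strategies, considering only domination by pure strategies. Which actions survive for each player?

P2 drop P (Q beats it: A:6>1 B:12>5 C:9>8 D:8>6 E:9>4)
P1 drop B (C beats it: Q:7>4 R:6>5 S:6>5)
P1 drop E (C beats it: Q:7>5 R:6>1 S:6>4)
P2 drop S (Q beats it: A:6>4 C:9>5 D:8>5)
P1 drop A (C beats it: Q:7>4 R:6>3)
P1→{C,D} P2→{Q,R}

IESDS → P1:{C,D} P2:{Q,R}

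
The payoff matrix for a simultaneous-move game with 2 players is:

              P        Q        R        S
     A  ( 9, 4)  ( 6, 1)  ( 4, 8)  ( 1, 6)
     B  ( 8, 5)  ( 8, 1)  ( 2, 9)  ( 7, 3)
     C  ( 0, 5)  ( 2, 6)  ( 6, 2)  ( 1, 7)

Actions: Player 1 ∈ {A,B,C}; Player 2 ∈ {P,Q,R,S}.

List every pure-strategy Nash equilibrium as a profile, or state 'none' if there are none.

No pure NE.

(A,P): not NE [P2→R gives 8>4]
(A,Q): not NE [P1→B gives 8>6; P2→R gives 8>1]
(A,R): not NE [P1→C gives 6>4]
(A,S): not NE [P1→B gives 7>1; P2→R gives 8>6]
(B,P): not NE [P1→A gives 9>8; P2→R gives 9>5]
(B,Q): not NE [P2→R gives 9>1]
(B,R): not NE [P1→C gives 6>2]
(B,S): not NE [P2→R gives 9>3]
(C,P): not NE [P1→A gives 9>0; P2→S gives 7>5]
(C,Q): not NE [P1→B gives 8>2; P2→S gives 7>6]
(C,R): not NE [P2→S gives 7>2]
(C,S): not NE [P1→B gives 7>1]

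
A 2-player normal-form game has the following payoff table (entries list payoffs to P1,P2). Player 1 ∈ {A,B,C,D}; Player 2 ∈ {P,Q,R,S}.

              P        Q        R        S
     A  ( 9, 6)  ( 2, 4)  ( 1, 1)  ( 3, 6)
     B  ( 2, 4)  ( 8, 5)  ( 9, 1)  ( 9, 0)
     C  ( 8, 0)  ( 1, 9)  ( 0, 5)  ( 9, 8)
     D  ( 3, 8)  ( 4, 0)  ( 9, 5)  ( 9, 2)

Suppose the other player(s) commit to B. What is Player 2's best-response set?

argmax u_2 = {Q}

u_2(P vs B) = 4
u_2(Q vs B) = 5
u_2(R vs B) = 1
u_2(S vs B) = 0
max payoff 5 at {Q}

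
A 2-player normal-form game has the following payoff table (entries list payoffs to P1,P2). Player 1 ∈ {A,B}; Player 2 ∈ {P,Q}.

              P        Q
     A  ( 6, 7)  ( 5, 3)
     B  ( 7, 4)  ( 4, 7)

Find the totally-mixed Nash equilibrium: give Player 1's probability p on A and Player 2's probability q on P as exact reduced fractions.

P1 indiff ⇒ q·6+(1-q)·5 = q·7+(1-q)·4 ⇒ q(-1) = (1-q)(-1) ⇒ q = 1/2
P2 indiff ⇒ p·7+(1-p)·4 = p·3+(1-p)·7 ⇒ p(4) = (1-p)(3) ⇒ p = 3/7

(p,q) = (3/7, 1/2)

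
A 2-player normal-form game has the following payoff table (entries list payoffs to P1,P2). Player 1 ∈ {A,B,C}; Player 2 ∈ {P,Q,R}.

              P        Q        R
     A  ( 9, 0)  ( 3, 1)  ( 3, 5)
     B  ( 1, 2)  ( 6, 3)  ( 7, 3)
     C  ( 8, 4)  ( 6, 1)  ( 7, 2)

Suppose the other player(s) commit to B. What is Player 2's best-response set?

u_2(P vs B) = 2
u_2(Q vs B) = 3
u_2(R vs B) = 3
max payoff 3 at {Q,R}

P2 best: {Q,R}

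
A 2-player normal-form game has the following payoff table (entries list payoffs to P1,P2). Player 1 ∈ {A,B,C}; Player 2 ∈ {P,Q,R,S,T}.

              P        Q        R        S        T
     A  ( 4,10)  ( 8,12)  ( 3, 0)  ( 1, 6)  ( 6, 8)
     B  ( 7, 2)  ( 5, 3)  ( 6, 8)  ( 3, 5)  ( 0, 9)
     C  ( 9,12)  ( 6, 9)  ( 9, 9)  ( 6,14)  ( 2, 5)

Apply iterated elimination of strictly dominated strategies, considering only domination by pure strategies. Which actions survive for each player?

IESDS → P1:{A,C} P2:{P,Q,S}

P1 drop B (C beats it: P:9>7 Q:6>5 R:9>6 S:6>3 T:2>0)
P2 drop R (P beats it: A:10>0 C:12>9)
P2 drop T (P beats it: A:10>8 C:12>5)
P1→{A,C} P2→{P,Q,S}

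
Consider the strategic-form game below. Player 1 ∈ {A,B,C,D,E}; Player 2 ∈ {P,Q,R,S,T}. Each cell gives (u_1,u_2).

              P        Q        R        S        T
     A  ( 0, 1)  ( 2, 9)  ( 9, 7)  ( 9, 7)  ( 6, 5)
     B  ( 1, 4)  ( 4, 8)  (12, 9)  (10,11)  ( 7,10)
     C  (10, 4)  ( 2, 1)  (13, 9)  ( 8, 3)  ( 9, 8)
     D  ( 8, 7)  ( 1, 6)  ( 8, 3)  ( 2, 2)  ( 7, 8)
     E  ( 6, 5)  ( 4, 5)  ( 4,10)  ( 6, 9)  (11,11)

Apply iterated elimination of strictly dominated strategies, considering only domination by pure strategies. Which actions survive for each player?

P1 drop A (B beats it: P:1>0 Q:4>2 R:12>9 S:10>9 T:7>6)
P1 drop D (C beats it: P:10>8 Q:2>1 R:13>8 S:8>2 T:9>7)
P2 drop P (R beats it: B:9>4 C:9>4 E:10>5)
P2 drop Q (R beats it: B:9>8 C:9>1 E:10>5)
P1→{B,C,E} P2→{R,S,T}

Survivors P1:{B,C,E} P2:{R,S,T}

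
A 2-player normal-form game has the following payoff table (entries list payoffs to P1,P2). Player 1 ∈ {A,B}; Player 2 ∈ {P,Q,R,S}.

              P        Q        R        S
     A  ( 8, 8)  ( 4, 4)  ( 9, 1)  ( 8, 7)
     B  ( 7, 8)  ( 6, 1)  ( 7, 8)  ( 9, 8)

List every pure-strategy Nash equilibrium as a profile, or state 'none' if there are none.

(A,P): NE
(A,Q): not NE [P1→B gives 6>4; P2→P gives 8>4]
(A,R): not NE [P2→P gives 8>1]
(A,S): not NE [P1→B gives 9>8; P2→P gives 8>7]
(B,P): not NE [P1→A gives 8>7]
(B,Q): not NE [P2→S gives 8>1]
(B,R): not NE [P1→A gives 9>7]
(B,S): NE

Nash profiles: (A,P), (B,S)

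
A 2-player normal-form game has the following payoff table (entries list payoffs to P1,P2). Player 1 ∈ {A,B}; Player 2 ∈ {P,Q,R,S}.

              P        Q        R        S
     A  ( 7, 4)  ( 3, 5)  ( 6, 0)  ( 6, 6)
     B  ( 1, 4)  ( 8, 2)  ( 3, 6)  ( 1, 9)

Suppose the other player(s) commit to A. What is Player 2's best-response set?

u_2(P vs A) = 4
u_2(Q vs A) = 5
u_2(R vs A) = 0
u_2(S vs A) = 6
max payoff 6 at {S}

P2 best: {S}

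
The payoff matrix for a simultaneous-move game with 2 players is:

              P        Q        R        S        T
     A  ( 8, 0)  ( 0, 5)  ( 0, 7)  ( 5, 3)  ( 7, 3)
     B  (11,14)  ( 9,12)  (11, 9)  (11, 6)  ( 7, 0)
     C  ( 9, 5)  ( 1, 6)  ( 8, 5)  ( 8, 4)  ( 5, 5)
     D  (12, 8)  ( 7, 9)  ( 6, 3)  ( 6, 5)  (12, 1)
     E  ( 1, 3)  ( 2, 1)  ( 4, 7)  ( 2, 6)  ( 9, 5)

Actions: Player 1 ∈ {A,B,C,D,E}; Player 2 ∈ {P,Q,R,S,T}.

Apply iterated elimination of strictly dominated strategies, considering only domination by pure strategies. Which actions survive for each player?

P1 drop A (D beats it: P:12>8 Q:7>0 R:6>0 S:6>5 T:12>7)
P1 drop C (B beats it: P:11>9 Q:9>1 R:11>8 S:11>8 T:7>5)
P1 drop E (D beats it: P:12>1 Q:7>2 R:6>4 S:6>2 T:12>9)
P2 drop R (P beats it: B:14>9 D:8>3)
P2 drop S (P beats it: B:14>6 D:8>5)
P2 drop T (P beats it: B:14>0 D:8>1)
P1→{B,D} P2→{P,Q}

Survivors P1:{B,D} P2:{P,Q}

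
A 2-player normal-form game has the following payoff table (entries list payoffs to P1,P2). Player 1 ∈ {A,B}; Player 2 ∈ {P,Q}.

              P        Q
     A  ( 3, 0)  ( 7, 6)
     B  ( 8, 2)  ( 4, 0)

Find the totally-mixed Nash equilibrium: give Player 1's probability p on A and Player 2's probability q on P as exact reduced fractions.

p=1/4, q=3/8

P1 indiff ⇒ q·3+(1-q)·7 = q·8+(1-q)·4 ⇒ q(-5) = (1-q)(-3) ⇒ q = 3/8
P2 indiff ⇒ p·0+(1-p)·2 = p·6+(1-p)·0 ⇒ p(-6) = (1-p)(-2) ⇒ p = 1/4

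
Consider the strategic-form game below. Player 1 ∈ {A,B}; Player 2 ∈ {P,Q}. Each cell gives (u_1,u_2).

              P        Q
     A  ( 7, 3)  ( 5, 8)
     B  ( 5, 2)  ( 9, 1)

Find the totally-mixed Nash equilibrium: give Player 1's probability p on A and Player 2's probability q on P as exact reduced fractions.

P1 mixes 1/6 on A; P2 mixes 2/3 on P

P1 indiff ⇒ q·7+(1-q)·5 = q·5+(1-q)·9 ⇒ q(2) = (1-q)(4) ⇒ q = 2/3
P2 indiff ⇒ p·3+(1-p)·2 = p·8+(1-p)·1 ⇒ p(-5) = (1-p)(-1) ⇒ p = 1/6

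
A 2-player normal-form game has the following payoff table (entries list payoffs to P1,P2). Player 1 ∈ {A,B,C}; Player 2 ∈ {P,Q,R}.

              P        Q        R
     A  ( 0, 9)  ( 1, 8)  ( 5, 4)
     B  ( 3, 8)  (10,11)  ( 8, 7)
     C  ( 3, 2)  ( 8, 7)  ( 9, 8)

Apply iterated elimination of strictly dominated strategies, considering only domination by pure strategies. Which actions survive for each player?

P1 drop A (B beats it: P:3>0 Q:10>1 R:8>5)
P2 drop P (Q beats it: B:11>8 C:7>2)
P1→{B,C} P2→{Q,R}

Remaining: P1:{B,C} P2:{Q,R}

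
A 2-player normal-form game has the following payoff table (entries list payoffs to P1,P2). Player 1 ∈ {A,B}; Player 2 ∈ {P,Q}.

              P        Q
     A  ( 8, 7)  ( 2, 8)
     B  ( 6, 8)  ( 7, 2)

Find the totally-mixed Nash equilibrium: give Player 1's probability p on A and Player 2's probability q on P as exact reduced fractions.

P1 indiff ⇒ q·8+(1-q)·2 = q·6+(1-q)·7 ⇒ q(2) = (1-q)(5) ⇒ q = 5/7
P2 indiff ⇒ p·7+(1-p)·8 = p·8+(1-p)·2 ⇒ p(-1) = (1-p)(-6) ⇒ p = 6/7

p=6/7, q=5/7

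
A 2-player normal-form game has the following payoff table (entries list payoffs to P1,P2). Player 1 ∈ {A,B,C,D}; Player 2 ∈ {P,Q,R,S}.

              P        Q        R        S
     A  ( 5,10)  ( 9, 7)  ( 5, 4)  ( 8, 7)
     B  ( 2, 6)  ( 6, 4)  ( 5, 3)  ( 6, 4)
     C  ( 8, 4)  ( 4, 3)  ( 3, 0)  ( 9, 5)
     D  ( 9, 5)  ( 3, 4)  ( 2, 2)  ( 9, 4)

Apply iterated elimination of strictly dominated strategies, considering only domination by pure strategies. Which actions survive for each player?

P2 drop Q (P beats it: A:10>7 B:6>4 C:4>3 D:5>4)
P2 drop R (P beats it: A:10>4 B:6>3 C:4>0 D:5>2)
P1 drop A (C beats it: P:8>5 S:9>8)
P1 drop B (C beats it: P:8>2 S:9>6)
P1→{C,D} P2→{P,S}

IESDS → P1:{C,D} P2:{P,S}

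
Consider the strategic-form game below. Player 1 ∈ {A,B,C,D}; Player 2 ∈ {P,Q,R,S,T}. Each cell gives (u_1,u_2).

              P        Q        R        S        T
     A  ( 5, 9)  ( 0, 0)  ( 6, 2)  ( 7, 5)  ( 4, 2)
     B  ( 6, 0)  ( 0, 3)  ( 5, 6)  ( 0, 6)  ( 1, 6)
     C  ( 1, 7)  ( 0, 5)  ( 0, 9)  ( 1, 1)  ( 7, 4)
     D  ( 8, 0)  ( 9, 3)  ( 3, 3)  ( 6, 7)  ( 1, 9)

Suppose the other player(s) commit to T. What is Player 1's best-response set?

argmax u_1 = {C}

u_1(A vs T) = 4
u_1(B vs T) = 1
u_1(C vs T) = 7
u_1(D vs T) = 1
max payoff 7 at {C}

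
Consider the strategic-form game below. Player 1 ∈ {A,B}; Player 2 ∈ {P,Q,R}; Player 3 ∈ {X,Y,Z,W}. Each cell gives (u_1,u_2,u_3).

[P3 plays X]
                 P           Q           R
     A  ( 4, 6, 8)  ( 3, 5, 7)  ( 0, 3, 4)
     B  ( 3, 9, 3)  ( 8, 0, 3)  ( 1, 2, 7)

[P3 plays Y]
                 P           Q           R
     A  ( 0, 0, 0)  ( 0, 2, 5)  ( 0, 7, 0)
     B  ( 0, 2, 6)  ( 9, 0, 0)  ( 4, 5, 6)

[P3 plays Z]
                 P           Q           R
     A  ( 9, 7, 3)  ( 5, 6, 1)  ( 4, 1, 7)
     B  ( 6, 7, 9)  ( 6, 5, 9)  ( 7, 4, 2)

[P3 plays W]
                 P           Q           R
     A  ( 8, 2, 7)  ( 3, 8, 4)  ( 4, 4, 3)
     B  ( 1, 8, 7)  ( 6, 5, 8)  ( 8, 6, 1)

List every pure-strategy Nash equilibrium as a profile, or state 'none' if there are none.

PSNE = {(A,P,X)}

(A,P,X): NE
(A,P,Y): not NE [P2→R gives 7>0; P3→X gives 8>0]
(A,P,Z): not NE [P3→X gives 8>3]
(A,P,W): not NE [P2→Q gives 8>2; P3→X gives 8>7]
(A,Q,X): not NE [P1→B gives 8>3; P2→P gives 6>5]
(A,Q,Y): not NE [P1→B gives 9>0; P2→R gives 7>2; P3→X gives 7>5]
(A,Q,Z): not NE [P1→B gives 6>5; P2→P gives 7>6; P3→X gives 7>1]
(A,Q,W): not NE [P1→B gives 6>3; P3→X gives 7>4]
(A,R,X): not NE [P1→B gives 1>0; P2→P gives 6>3; P3→Z gives 7>4]
(A,R,Y): not NE [P1→B gives 4>0; P3→Z gives 7>0]
(A,R,Z): not NE [P1→B gives 7>4; P2→P gives 7>1]
(A,R,W): not NE [P1→B gives 8>4; P2→Q gives 8>4; P3→Z gives 7>3]
(B,P,X): not NE [P1→A gives 4>3; P3→Z gives 9>3]
(B,P,Y): not NE [P2→R gives 5>2; P3→Z gives 9>6]
(B,P,Z): not NE [P1→A gives 9>6]
(B,P,W): not NE [P1→A gives 8>1; P3→Z gives 9>7]
(B,Q,X): not NE [P2→P gives 9>0; P3→Z gives 9>3]
(B,Q,Y): not NE [P2→R gives 5>0; P3→Z gives 9>0]
(B,Q,Z): not NE [P2→P gives 7>5]
(B,Q,W): not NE [P2→P gives 8>5; P3→Z gives 9>8]
(B,R,X): not NE [P2→P gives 9>2]
(B,R,Y): not NE [P3→X gives 7>6]
(B,R,Z): not NE [P2→P gives 7>4; P3→X gives 7>2]
(B,R,W): not NE [P2→P gives 8>6; P3→X gives 7>1]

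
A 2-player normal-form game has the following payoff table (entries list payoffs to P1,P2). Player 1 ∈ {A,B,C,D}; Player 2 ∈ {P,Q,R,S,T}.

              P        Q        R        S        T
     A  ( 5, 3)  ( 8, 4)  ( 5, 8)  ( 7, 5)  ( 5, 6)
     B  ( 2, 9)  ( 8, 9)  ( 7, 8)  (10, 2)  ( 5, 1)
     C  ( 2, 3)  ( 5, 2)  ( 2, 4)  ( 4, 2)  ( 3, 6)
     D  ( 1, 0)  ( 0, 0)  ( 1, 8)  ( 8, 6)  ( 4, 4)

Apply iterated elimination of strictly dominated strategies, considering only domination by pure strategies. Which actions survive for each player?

P1 drop C (A beats it: P:5>2 Q:8>5 R:5>2 S:7>4 T:5>3)
P1 drop D (B beats it: P:2>1 Q:8>0 R:7>1 S:10>8 T:5>4)
P2 drop S (R beats it: A:8>5 B:8>2)
P2 drop T (R beats it: A:8>6 B:8>1)
P1→{A,B} P2→{P,Q,R}

Survivors P1:{A,B} P2:{P,Q,R}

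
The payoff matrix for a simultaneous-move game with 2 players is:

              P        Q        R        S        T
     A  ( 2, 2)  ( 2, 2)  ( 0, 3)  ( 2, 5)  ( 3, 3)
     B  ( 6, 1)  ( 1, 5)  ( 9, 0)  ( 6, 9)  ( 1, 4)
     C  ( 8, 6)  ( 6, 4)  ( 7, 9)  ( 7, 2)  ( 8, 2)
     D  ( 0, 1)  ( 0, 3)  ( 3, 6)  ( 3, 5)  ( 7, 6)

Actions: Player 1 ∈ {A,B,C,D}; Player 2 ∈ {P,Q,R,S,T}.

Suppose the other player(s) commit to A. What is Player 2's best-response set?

BR_2 = {S}

u_2(P vs A) = 2
u_2(Q vs A) = 2
u_2(R vs A) = 3
u_2(S vs A) = 5
u_2(T vs A) = 3
max payoff 5 at {S}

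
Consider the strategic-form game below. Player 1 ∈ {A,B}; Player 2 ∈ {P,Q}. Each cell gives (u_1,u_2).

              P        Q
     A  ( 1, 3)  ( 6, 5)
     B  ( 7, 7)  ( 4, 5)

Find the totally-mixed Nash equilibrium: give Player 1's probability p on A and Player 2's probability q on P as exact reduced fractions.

P1 indiff ⇒ q·1+(1-q)·6 = q·7+(1-q)·4 ⇒ q(-6) = (1-q)(-2) ⇒ q = 1/4
P2 indiff ⇒ p·3+(1-p)·7 = p·5+(1-p)·5 ⇒ p(-2) = (1-p)(-2) ⇒ p = 1/2

(p,q) = (1/2, 1/4)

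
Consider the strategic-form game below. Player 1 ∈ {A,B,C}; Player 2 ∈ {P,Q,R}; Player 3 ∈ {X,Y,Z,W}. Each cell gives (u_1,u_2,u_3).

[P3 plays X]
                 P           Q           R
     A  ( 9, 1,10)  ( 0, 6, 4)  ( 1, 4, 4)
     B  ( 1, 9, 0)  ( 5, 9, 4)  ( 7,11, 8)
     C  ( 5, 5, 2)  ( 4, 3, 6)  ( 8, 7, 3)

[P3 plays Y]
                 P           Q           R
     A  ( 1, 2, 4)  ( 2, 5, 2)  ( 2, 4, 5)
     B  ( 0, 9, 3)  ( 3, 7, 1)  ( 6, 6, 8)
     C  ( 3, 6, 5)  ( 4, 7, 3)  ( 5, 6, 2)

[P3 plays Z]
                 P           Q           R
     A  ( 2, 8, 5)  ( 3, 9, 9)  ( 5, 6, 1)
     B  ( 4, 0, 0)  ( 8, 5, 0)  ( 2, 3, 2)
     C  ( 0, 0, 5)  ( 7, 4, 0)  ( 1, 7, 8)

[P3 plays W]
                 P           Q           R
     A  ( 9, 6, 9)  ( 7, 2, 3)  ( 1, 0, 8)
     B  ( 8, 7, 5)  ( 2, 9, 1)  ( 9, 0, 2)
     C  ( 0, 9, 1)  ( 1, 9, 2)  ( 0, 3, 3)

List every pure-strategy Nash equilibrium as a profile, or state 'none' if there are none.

(A,P,X): not NE [P2→Q gives 6>1]
(A,P,Y): not NE [P1→C gives 3>1; P2→Q gives 5>2; P3→X gives 10>4]
(A,P,Z): not NE [P1→B gives 4>2; P2→Q gives 9>8; P3→X gives 10>5]
(A,P,W): not NE [P3→X gives 10>9]
(A,Q,X): not NE [P1→B gives 5>0; P3→Z gives 9>4]
(A,Q,Y): not NE [P1→C gives 4>2; P3→Z gives 9>2]
(A,Q,Z): not NE [P1→B gives 8>3]
(A,Q,W): not NE [P2→P gives 6>2; P3→Z gives 9>3]
(A,R,X): not NE [P1→C gives 8>1; P2→Q gives 6>4; P3→W gives 8>4]
(A,R,Y): not NE [P1→B gives 6>2; P2→Q gives 5>4; P3→W gives 8>5]
(A,R,Z): not NE [P2→Q gives 9>6; P3→W gives 8>1]
(A,R,W): not NE [P1→B gives 9>1; P2→P gives 6>0]
(B,P,X): not NE [P1→A gives 9>1; P2→R gives 11>9; P3→W gives 5>0]
(B,P,Y): not NE [P1→C gives 3>0; P3→W gives 5>3]
(B,P,Z): not NE [P2→Q gives 5>0; P3→W gives 5>0]
(B,P,W): not NE [P1→A gives 9>8; P2→Q gives 9>7]
(B,Q,X): not NE [P2→R gives 11>9]
(B,Q,Y): not NE [P1→C gives 4>3; P2→P gives 9>7; P3→X gives 4>1]
(B,Q,Z): not NE [P3→X gives 4>0]
(B,Q,W): not NE [P1→A gives 7>2; P3→X gives 4>1]
(B,R,X): not NE [P1→C gives 8>7]
(B,R,Y): not NE [P2→P gives 9>6]
(B,R,Z): not NE [P1→A gives 5>2; P2→Q gives 5>3; P3→Y gives 8>2]
(B,R,W): not NE [P2→Q gives 9>0; P3→Y gives 8>2]
(C,P,X): not NE [P1→A gives 9>5; P2→R gives 7>5; P3→Z gives 5>2]
(C,P,Y): not NE [P2→Q gives 7>6]
(C,P,Z): not NE [P1→B gives 4>0; P2→R gives 7>0]
(C,P,W): not NE [P1→A gives 9>0; P3→Z gives 5>1]
(C,Q,X): not NE [P1→B gives 5>4; P2→R gives 7>3]
(C,Q,Y): not NE [P3→X gives 6>3]
(C,Q,Z): not NE [P1→B gives 8>7; P2→R gives 7>4; P3→X gives 6>0]
(C,Q,W): not NE [P1→A gives 7>1; P3→X gives 6>2]
(C,R,X): not NE [P3→Z gives 8>3]
(C,R,Y): not NE [P1→B gives 6>5; P2→Q gives 7>6; P3→Z gives 8>2]
(C,R,Z): not NE [P1→A gives 5>1]
(C,R,W): not NE [P1→B gives 9>0; P2→Q gives 9>3; P3→Z gives 8>3]

No pure NE.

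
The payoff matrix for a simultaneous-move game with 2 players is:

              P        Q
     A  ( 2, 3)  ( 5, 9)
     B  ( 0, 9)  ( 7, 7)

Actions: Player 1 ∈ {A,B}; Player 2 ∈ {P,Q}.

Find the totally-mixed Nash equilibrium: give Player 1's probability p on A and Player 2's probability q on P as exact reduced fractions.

P1 indiff ⇒ q·2+(1-q)·5 = q·0+(1-q)·7 ⇒ q(2) = (1-q)(2) ⇒ q = 1/2
P2 indiff ⇒ p·3+(1-p)·9 = p·9+(1-p)·7 ⇒ p(-6) = (1-p)(-2) ⇒ p = 1/4

(p,q) = (1/4, 1/2)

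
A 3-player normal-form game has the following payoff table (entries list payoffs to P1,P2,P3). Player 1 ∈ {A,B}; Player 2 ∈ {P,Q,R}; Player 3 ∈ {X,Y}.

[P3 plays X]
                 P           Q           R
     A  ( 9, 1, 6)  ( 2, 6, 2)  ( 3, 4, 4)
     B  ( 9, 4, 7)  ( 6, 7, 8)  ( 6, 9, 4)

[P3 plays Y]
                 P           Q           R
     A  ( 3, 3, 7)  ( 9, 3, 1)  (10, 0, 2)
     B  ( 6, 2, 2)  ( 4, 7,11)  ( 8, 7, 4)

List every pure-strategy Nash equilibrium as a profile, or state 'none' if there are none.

(A,P,X): not NE [P2→Q gives 6>1; P3→Y gives 7>6]
(A,P,Y): not NE [P1→B gives 6>3]
(A,Q,X): not NE [P1→B gives 6>2]
(A,Q,Y): not NE [P3→X gives 2>1]
(A,R,X): not NE [P1→B gives 6>3; P2→Q gives 6>4]
(A,R,Y): not NE [P2→Q gives 3>0; P3→X gives 4>2]
(B,P,X): not NE [P2→R gives 9>4]
(B,P,Y): not NE [P2→R gives 7>2; P3→X gives 7>2]
(B,Q,X): not NE [P2→R gives 9>7; P3→Y gives 11>8]
(B,Q,Y): not NE [P1→A gives 9>4]
(B,R,X): NE
(B,R,Y): not NE [P1→A gives 10>8]

NE set: (B,R,X)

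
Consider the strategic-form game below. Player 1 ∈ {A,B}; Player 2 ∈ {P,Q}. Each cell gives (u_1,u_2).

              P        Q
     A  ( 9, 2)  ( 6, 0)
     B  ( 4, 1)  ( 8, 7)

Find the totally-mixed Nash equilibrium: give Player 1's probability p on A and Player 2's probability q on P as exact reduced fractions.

P1 indiff ⇒ q·9+(1-q)·6 = q·4+(1-q)·8 ⇒ q(5) = (1-q)(2) ⇒ q = 2/7
P2 indiff ⇒ p·2+(1-p)·1 = p·0+(1-p)·7 ⇒ p(2) = (1-p)(6) ⇒ p = 3/4

(p,q) = (3/4, 2/7)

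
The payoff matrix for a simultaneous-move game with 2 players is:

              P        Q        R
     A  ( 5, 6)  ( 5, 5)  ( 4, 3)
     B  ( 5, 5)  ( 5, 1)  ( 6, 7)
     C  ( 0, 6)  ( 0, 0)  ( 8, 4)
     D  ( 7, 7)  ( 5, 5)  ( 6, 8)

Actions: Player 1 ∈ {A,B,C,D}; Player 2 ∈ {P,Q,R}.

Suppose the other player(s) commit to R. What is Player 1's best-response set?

u_1(A vs R) = 4
u_1(B vs R) = 6
u_1(C vs R) = 8
u_1(D vs R) = 6
max payoff 8 at {C}

BR_1 = {C}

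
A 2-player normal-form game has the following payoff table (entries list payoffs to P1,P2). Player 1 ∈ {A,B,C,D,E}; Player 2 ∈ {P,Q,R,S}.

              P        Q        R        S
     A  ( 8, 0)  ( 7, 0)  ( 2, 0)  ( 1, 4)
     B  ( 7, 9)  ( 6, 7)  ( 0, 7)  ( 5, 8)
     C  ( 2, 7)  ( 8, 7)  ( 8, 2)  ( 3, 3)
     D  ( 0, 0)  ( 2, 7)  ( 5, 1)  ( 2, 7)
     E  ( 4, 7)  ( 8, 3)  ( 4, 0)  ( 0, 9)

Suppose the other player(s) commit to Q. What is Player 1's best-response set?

argmax u_1 = {C,E}

u_1(A vs Q) = 7
u_1(B vs Q) = 6
u_1(C vs Q) = 8
u_1(D vs Q) = 2
u_1(E vs Q) = 8
max payoff 8 at {C,E}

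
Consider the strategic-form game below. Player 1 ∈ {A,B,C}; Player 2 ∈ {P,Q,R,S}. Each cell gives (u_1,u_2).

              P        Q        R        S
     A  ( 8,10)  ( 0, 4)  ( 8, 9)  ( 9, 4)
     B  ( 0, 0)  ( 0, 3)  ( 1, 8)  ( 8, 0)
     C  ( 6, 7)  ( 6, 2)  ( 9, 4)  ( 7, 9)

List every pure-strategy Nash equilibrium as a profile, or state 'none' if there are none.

Nash profiles: (A,P)

(A,P): NE
(A,Q): not NE [P1→C gives 6>0; P2→P gives 10>4]
(A,R): not NE [P1→C gives 9>8; P2→P gives 10>9]
(A,S): not NE [P2→P gives 10>4]
(B,P): not NE [P1→A gives 8>0; P2→R gives 8>0]
(B,Q): not NE [P1→C gives 6>0; P2→R gives 8>3]
(B,R): not NE [P1→C gives 9>1]
(B,S): not NE [P1→A gives 9>8; P2→R gives 8>0]
(C,P): not NE [P1→A gives 8>6; P2→S gives 9>7]
(C,Q): not NE [P2→S gives 9>2]
(C,R): not NE [P2→S gives 9>4]
(C,S): not NE [P1→A gives 9>7]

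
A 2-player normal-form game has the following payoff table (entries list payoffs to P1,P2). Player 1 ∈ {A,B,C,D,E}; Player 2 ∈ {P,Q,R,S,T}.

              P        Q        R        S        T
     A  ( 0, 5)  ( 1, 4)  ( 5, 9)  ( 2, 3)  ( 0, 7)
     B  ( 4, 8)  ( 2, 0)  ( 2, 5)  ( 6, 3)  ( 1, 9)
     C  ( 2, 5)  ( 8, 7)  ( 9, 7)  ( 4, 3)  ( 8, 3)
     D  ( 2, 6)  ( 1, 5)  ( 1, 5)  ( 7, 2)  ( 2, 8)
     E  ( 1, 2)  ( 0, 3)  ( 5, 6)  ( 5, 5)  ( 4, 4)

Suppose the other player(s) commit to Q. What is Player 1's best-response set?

u_1(A vs Q) = 1
u_1(B vs Q) = 2
u_1(C vs Q) = 8
u_1(D vs Q) = 1
u_1(E vs Q) = 0
max payoff 8 at {C}

argmax u_1 = {C}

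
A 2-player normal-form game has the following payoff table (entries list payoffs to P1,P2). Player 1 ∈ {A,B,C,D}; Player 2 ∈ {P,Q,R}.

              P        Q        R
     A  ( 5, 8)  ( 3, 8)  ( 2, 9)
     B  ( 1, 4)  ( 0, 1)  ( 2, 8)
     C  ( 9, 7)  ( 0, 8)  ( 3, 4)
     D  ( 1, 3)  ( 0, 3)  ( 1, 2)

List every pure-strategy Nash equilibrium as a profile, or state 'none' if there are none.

(A,P): not NE [P1→C gives 9>5; P2→R gives 9>8]
(A,Q): not NE [P2→R gives 9>8]
(A,R): not NE [P1→C gives 3>2]
(B,P): not NE [P1→C gives 9>1; P2→R gives 8>4]
(B,Q): not NE [P1→A gives 3>0; P2→R gives 8>1]
(B,R): not NE [P1→C gives 3>2]
(C,P): not NE [P2→Q gives 8>7]
(C,Q): not NE [P1→A gives 3>0]
(C,R): not NE [P2→Q gives 8>4]
(D,P): not NE [P1→C gives 9>1]
(D,Q): not NE [P1→A gives 3>0]
(D,R): not NE [P1→C gives 3>1; P2→Q gives 3>2]

No pure NE.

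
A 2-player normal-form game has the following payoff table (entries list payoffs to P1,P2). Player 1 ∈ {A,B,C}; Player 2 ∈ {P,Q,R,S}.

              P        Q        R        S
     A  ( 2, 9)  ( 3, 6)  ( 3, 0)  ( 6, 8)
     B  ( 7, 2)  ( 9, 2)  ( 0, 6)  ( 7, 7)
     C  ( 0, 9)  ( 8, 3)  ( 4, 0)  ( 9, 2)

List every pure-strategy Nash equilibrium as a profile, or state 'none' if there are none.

(A,P): not NE [P1→B gives 7>2]
(A,Q): not NE [P1→B gives 9>3; P2→P gives 9>6]
(A,R): not NE [P1→C gives 4>3; P2→P gives 9>0]
(A,S): not NE [P1→C gives 9>6; P2→P gives 9>8]
(B,P): not NE [P2→S gives 7>2]
(B,Q): not NE [P2→S gives 7>2]
(B,R): not NE [P1→C gives 4>0; P2→S gives 7>6]
(B,S): not NE [P1→C gives 9>7]
(C,P): not NE [P1→B gives 7>0]
(C,Q): not NE [P1→B gives 9>8; P2→P gives 9>3]
(C,R): not NE [P2→P gives 9>0]
(C,S): not NE [P2→P gives 9>2]

PSNE: ∅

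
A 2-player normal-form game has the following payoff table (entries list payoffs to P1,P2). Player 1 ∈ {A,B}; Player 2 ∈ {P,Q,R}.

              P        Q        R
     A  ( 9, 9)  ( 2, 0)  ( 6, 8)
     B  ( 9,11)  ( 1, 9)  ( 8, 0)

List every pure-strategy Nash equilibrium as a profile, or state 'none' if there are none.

(A,P): NE
(A,Q): not NE [P2→P gives 9>0]
(A,R): not NE [P1→B gives 8>6; P2→P gives 9>8]
(B,P): NE
(B,Q): not NE [P1→A gives 2>1; P2→P gives 11>9]
(B,R): not NE [P2→P gives 11>0]

PSNE = {(A,P), (B,P)}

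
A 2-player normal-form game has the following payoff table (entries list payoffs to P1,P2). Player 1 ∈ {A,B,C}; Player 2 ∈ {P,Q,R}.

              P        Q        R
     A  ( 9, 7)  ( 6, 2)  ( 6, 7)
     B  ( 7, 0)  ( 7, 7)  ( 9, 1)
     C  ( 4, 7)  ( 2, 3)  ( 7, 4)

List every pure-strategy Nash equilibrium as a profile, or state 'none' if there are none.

Nash profiles: (A,P), (B,Q)

(A,P): NE
(A,Q): not NE [P1→B gives 7>6; P2→R gives 7>2]
(A,R): not NE [P1→B gives 9>6]
(B,P): not NE [P1→A gives 9>7; P2→Q gives 7>0]
(B,Q): NE
(B,R): not NE [P2→Q gives 7>1]
(C,P): not NE [P1→A gives 9>4]
(C,Q): not NE [P1→B gives 7>2; P2→P gives 7>3]
(C,R): not NE [P1→B gives 9>7; P2→P gives 7>4]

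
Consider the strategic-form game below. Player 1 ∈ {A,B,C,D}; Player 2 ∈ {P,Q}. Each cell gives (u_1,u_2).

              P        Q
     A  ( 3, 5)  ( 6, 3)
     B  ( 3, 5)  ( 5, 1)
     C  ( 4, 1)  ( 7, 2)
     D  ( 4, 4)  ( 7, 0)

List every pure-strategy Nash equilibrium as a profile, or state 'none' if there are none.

(A,P): not NE [P1→D gives 4>3]
(A,Q): not NE [P1→D gives 7>6; P2→P gives 5>3]
(B,P): not NE [P1→D gives 4>3]
(B,Q): not NE [P1→D gives 7>5; P2→P gives 5>1]
(C,P): not NE [P2→Q gives 2>1]
(C,Q): NE
(D,P): NE
(D,Q): not NE [P2→P gives 4>0]

Nash profiles: (C,Q), (D,P)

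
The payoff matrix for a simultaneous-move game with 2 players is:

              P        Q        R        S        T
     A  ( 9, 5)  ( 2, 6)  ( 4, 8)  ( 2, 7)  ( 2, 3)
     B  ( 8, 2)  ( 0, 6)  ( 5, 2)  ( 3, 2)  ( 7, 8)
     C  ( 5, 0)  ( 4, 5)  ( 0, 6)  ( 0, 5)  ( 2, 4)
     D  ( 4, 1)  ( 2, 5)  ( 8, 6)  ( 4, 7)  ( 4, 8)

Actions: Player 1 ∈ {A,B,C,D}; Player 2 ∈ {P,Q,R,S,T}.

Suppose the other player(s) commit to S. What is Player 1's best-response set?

u_1(A vs S) = 2
u_1(B vs S) = 3
u_1(C vs S) = 0
u_1(D vs S) = 4
max payoff 4 at {D}

P1 best: {D}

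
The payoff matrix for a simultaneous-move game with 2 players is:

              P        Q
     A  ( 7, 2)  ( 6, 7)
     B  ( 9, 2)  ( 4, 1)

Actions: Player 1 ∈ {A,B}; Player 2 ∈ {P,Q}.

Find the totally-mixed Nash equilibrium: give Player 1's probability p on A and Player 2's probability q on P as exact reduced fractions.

P1 indiff ⇒ q·7+(1-q)·6 = q·9+(1-q)·4 ⇒ q(-2) = (1-q)(-2) ⇒ q = 1/2
P2 indiff ⇒ p·2+(1-p)·2 = p·7+(1-p)·1 ⇒ p(-5) = (1-p)(-1) ⇒ p = 1/6

P1 mixes 1/6 on A; P2 mixes 1/2 on P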